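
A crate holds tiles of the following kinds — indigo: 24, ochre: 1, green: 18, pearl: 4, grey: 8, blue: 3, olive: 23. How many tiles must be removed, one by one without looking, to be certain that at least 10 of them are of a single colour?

44

An adversary could hand out at most 9 tiles per colour (4 colours run out sooner): 9 + 1 + 9 + 4 + 8 + 3 + 9 = 43 tiles and still no colour has 10.
One more tile lands in a colour already at 9, so 44 draws are enough and 43 are not.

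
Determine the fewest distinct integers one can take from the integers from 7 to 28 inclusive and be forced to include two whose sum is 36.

Two chosen integers sum to 36 exactly when both halves of some pair {x, 36−x} with 8 ≤ x ≤ 36−x ≤ 28 are chosen — 10 such pairs.
The remaining 2 elements (those with no distinct partner in range) can never complete a 36-sum, so the worst case takes all of them and one from each pair: 2 + 10 = 12.
The 13th integer has to be the second member of some pair, so 12 + 1 = 13.

13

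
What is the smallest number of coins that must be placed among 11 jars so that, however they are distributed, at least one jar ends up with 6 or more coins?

56

With 55 coins one could put exactly 5 in each of the 11 jars, and no jar would reach 6.
By the pigeonhole principle, one more coin must land in a jar that already has 5, giving it 6.
So 11 × 5 + 1 = 56 coins are required.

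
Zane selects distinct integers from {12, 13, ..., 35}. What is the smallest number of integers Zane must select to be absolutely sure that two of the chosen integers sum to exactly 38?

A set avoiding the sum 38 can contain at most one of each pair {x, 38−x}, plus the 10 elements whose complement lies outside the range or equal to its own complement.
The integers 19, …, 35 (17 of them) are such a set: any two sum to at least 19+20 = 39 > 38.
Pigeonhole: any 18th integer completes one of the 7 pairs, so 18 choices force a sum of 38.

18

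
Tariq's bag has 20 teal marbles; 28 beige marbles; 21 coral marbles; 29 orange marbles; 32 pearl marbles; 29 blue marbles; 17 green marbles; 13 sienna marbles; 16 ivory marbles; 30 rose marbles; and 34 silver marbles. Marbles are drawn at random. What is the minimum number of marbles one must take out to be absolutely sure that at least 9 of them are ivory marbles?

In the worst case for collecting ivory marbles, every non-ivory marble comes out first.
There are 20 + 28 + 21 + 29 + 32 + 29 + 17 + 13 + 30 + 34 = 253 non-ivory marbles altogether.
After those, each further marble must be ivory, so 253 + 9 = 262 draws guarantee 9 ivory marbles.

262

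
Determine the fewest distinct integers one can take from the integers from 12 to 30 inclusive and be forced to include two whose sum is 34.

A set avoiding the sum 34 can contain at most one of each pair {x, 34−x}, plus the 9 elements whose complement lies outside the range or equal to its own complement.
The integers 17, …, 30 (14 of them) are such a set: any two sum to at least 17+18 = 35 > 34.
Any 15th integer completes one of the 5 pairs, so 15 choices force a sum of 34.

15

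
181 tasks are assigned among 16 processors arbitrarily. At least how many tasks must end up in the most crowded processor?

The 16 processors are the holes and the 181 tasks are the pigeons.
If every processor held at most 11 tasks, the total would be at most 16 × 11 = 176, which is less than 181.
So some processor holds at least ⌈181/16⌉ = 12 tasks.

12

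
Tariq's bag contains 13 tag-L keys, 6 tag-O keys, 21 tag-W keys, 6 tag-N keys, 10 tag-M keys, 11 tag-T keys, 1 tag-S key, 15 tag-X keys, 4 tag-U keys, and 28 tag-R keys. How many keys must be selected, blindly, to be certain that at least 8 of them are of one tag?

The 10 tags are the holes; the keys drawn are the pigeons.
To avoid 8 of any one tag, the worst case takes at most 7 of each tag, or every key of a tag that has fewer than 7.
That gives 7 + 6 + 7 + 6 + 7 + 7 + 1 + 7 + 4 + 7 = 59 keys with no tag reaching 8.
The next key forces some tag to 8, so 59 + 1 = 60.

60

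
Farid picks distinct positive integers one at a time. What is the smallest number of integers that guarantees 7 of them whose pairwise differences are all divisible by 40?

Integers whose pairwise differences are multiples of 40 are exactly those sharing a remainder mod 40. By pigeonhole, the 40 residue classes mod 40 are the pigeonholes.
With 240 integers one could put 6 in each residue class and have no class reach 7.
The 241st integer pushes some class to 7, so 40·6 + 1 = 241.

241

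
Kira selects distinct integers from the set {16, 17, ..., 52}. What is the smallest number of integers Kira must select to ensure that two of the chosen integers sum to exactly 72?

A set avoiding the sum 72 can contain at most one of each pair {x, 72−x}, plus the 5 elements whose complement lies outside the range or equal to its own complement.
The integers 16, …, 36 (21 of them) are such a set: any two sum to at least 16+17 = 33 and at most 35+36 = 71 < 72.
Any 22nd integer completes one of the 16 pairs, so 22 choices force a sum of 72.

22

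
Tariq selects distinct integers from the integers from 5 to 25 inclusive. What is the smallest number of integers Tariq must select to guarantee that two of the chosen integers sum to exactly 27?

Group the elements by complementary pair {x, 27−x}: {5,22}, {6,21}, {7,20}, …, giving 9 two-element pairs and 3 integers whose partner 27−x falls outside [5,25].
By the pigeonhole principle, treating each of those 12 groups as a pigeonhole, one can pick one integer per group — 12 integers — with no two summing to 27.
The 13th integer lands in an occupied pair, forcing a sum of 27.

13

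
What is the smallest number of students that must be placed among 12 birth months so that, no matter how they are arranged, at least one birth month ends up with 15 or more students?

169

With 168 students one could put exactly 14 in each of the 12 birth months, and no birth month would reach 15.
Pigeonhole: one more student must land in a birth month that already has 14, giving it 15.
So 12 × 14 + 1 = 169 students are required.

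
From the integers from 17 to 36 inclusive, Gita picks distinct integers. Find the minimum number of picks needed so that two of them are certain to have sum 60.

15

Two chosen integers sum to 60 exactly when both halves of some pair {x, 60−x} with 24 ≤ x ≤ 60−x ≤ 36 are chosen — 6 such pairs.
The remaining 8 elements (those with no distinct partner in range) can never complete a 60-sum, so the worst case takes all of them and one from each pair: 8 + 6 = 14.
The 15th integer has to be the second member of some pair, so 14 + 1 = 15.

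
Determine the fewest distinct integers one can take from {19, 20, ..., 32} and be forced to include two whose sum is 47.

A set avoiding the sum 47 can contain at most one of each pair {x, 47−x}, plus the 4 elements whose complement lies outside the range.
The integers 24, …, 32 (9 of them) are such a set: any two sum to at least 24+25 = 49 > 47.
By the pigeonhole principle, any 10th integer completes one of the 5 pairs, so 10 choices force a sum of 47.

10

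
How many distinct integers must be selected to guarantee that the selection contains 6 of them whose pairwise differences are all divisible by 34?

171

Integers whose pairwise differences are multiples of 34 are exactly those sharing a remainder mod 34. The 34 residue classes mod 34 are the pigeonholes.
With 170 integers one could put 5 in each residue class and have no class reach 6.
The 171st integer pushes some class to 6, so 34·5 + 1 = 171.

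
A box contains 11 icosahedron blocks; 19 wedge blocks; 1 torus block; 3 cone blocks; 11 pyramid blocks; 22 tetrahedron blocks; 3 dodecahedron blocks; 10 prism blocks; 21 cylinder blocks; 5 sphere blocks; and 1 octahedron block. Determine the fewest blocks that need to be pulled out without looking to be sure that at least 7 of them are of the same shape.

An adversary could hand out at most 6 blocks per shape (5 shapes run out sooner): 6 + 6 + 1 + 3 + 6 + 6 + 3 + 6 + 6 + 5 + 1 = 49 blocks and still no shape has 7.
One more block lands in a shape already at 6, so 50 draws are enough and 49 are not.

50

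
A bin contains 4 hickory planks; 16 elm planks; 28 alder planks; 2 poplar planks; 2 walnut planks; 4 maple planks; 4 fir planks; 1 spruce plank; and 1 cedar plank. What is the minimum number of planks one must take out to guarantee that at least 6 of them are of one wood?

Put each drawn plank into a box by wood. The largest draw with every box below 6 takes min(count, 5) from each wood; woods with fewer than 5 contribute all they have.
Σ min(cᵢ, 5) = 4 + 5 + 5 + 2 + 2 + 4 + 4 + 1 + 1 = 28.
Draw number 28 + 1 = 29 must push one box to 6.

29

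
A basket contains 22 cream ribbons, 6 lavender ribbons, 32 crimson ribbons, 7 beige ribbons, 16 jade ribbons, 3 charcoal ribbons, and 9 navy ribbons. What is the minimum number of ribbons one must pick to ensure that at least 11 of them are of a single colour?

56

An adversary could hand out at most 10 ribbons per colour (4 colours run out sooner): 10 + 6 + 10 + 7 + 10 + 3 + 9 = 55 ribbons and still no colour has 11.
Pigeonhole: one more ribbon lands in a colour already at 10, so 56 draws are enough and 55 are not.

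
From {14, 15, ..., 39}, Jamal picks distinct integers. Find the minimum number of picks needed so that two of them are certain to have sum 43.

19

Group the elements by complementary pair {x, 43−x}: {14,29}, {15,28}, {16,27}, …, giving 8 two-element pairs and 10 integers whose partner 43−x falls outside [14,39].
By the pigeonhole principle, treating each of those 18 groups as a pigeonhole, one can pick one integer per group — 18 integers — with no two summing to 43.
The 19th integer lands in an occupied pair, forcing a sum of 43.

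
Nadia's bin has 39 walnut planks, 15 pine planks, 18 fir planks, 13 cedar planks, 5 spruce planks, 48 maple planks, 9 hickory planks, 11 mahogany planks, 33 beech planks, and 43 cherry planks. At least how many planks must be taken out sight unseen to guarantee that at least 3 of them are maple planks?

In the worst case for collecting maple planks, every non-maple plank comes out first.
There are 39 + 15 + 18 + 13 + 5 + 9 + 11 + 33 + 43 = 186 non-maple planks altogether.
After those, each further plank must be maple, so 186 + 3 = 189 draws guarantee 3 maple planks.

189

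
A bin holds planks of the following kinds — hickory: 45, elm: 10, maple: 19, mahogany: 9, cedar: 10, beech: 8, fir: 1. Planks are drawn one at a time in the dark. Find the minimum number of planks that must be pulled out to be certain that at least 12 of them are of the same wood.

61

By the pigeonhole principle, put each drawn plank into a box by wood. The largest draw with every box below 12 takes min(count, 11) from each wood; woods with fewer than 11 contribute all they have.
Σ min(cᵢ, 11) = 11 + 10 + 11 + 9 + 10 + 8 + 1 = 60.
Draw number 60 + 1 = 61 must push one box to 12.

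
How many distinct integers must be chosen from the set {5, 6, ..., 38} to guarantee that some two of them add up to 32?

24

Group the elements by complementary pair {x, 32−x}: {5,27}, {6,26}, {7,25}, …, giving 11 two-element pairs, the single value 16 (it cannot pair with itself since the integers are distinct), and 11 integers whose partner 32−x falls outside [5,38].
By pigeonhole, treating each of those 23 groups as a pigeonhole, one can pick one integer per group — 23 integers — with no two summing to 32.
The 24th integer lands in an occupied pair, forcing a sum of 32.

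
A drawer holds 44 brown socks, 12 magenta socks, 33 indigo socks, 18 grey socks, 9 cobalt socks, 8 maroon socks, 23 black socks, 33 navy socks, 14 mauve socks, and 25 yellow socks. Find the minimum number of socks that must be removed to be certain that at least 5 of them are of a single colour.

41

Put each drawn sock into a box by colour. The largest draw with every box below 5 takes min(count, 4) from each colour.
Σ min(cᵢ, 4) = 4 + 4 + 4 + 4 + 4 + 4 + 4 + 4 + 4 + 4 = 40.
Draw number 40 + 1 = 41 must push one box to 5.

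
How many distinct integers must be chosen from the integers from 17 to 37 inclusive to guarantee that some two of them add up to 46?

A set avoiding the sum 46 can contain at most one of each pair {x, 46−x}, plus the 9 elements whose complement lies outside the range or equal to its own complement.
The integers 23, …, 37 (15 of them) are such a set: any two sum to at least 23+24 = 47 > 46.
Pigeonhole: any 16th integer completes one of the 6 pairs, so 16 choices force a sum of 46.

16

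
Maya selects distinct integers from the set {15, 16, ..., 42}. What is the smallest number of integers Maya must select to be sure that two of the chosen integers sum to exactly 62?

18

A set avoiding the sum 62 can contain at most one of each pair {x, 62−x}, plus the 6 elements whose complement lies outside the range or equal to its own complement.
The integers 15, …, 31 (17 of them) are such a set: any two sum to at least 15+16 = 31 and at most 30+31 = 61 < 62.
By the pigeonhole principle, any 18th integer completes one of the 11 pairs, so 18 choices force a sum of 62.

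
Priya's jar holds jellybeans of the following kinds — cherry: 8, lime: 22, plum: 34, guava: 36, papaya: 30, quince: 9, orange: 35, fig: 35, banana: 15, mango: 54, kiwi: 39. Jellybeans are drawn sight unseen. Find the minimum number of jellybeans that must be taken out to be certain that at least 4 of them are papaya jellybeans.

In the worst case for collecting papaya jellybeans, every non-papaya jellybean comes out first.
There are 8 + 22 + 34 + 36 + 9 + 35 + 35 + 15 + 54 + 39 = 287 non-papaya jellybeans altogether.
After those, each further jellybean must be papaya, so 287 + 4 = 291 draws guarantee 4 papaya jellybeans.

291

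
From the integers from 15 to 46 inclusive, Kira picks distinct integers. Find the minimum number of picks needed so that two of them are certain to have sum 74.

Two chosen integers sum to 74 exactly when both halves of some pair {x, 74−x} with 28 ≤ x ≤ 74−x ≤ 46 are chosen — 9 such pairs.
The remaining 14 elements (those with no distinct partner in range) can never complete a 74-sum, so the worst case takes all of them and one from each pair: 14 + 9 = 23.
By pigeonhole, the 24th integer has to be the second member of some pair, so 23 + 1 = 24.

24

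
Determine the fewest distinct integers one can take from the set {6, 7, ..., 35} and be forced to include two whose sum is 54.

23

A set avoiding the sum 54 can contain at most one of each pair {x, 54−x}, plus the 14 elements whose complement lies outside the range or equal to its own complement.
The integers 6, …, 27 (22 of them) are such a set: any two sum to at least 6+7 = 13 and at most 26+27 = 53 < 54.
Pigeonhole: any 23rd integer completes one of the 8 pairs, so 23 choices force a sum of 54.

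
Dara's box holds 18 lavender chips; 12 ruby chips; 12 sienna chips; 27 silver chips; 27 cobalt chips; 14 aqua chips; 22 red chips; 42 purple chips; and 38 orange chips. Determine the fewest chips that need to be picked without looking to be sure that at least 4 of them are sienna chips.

In the worst case for collecting sienna chips, every non-sienna chip comes out first.
There are 18 + 12 + 27 + 27 + 14 + 22 + 42 + 38 = 200 non-sienna chips altogether.
After those, each further chip must be sienna, so 200 + 4 = 204 draws guarantee 4 sienna chips.

204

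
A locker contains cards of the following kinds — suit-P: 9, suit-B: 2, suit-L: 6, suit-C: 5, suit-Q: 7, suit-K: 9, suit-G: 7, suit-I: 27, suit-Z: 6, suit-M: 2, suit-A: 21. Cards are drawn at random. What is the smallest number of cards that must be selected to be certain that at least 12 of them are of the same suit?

By pigeonhole, put each drawn card into a box by suit. The largest draw with every box below 12 takes min(count, 11) from each suit; suits with fewer than 11 contribute all they have.
Σ min(cᵢ, 11) = 9 + 2 + 6 + 5 + 7 + 9 + 7 + 11 + 6 + 2 + 11 = 75.
Draw number 75 + 1 = 76 must push one box to 12.

76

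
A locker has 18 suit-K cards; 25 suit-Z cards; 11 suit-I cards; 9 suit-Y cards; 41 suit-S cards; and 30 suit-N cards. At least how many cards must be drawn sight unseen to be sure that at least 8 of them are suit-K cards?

124

In the worst case for collecting suit-K cards, every non-suit-K card comes out first.
There are 25 + 11 + 9 + 41 + 30 = 116 non-suit-K cards altogether.
After those, each further card must be suit-K, so 116 + 8 = 124 draws guarantee 8 suit-K cards.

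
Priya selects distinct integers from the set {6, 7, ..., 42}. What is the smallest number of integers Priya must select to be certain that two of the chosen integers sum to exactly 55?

23

A set avoiding the sum 55 can contain at most one of each pair {x, 55−x}, plus the 7 elements whose complement lies outside the range.
The integers 6, …, 27 (22 of them) are such a set: any two sum to at least 6+7 = 13 and at most 26+27 = 53 < 55.
Any 23rd integer completes one of the 15 pairs, so 23 choices force a sum of 55.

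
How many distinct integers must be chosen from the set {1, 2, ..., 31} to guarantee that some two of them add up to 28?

19

Group the elements by complementary pair {x, 28−x}: {1,27}, {2,26}, {3,25}, …, giving 13 two-element pairs, the single value 14 (it cannot pair with itself since the integers are distinct), and 4 integers whose partner 28−x falls outside [1,31].
Treating each of those 18 groups as a pigeonhole, one can pick one integer per group — 18 integers — with no two summing to 28.
The 19th integer lands in an occupied pair, forcing a sum of 28.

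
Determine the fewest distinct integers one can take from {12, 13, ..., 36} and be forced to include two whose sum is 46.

15

Two chosen integers sum to 46 exactly when both halves of some pair {x, 46−x} with 12 ≤ x ≤ 46−x ≤ 34 are chosen — 11 such pairs.
The remaining 3 elements (those with no distinct partner in range) can never complete a 46-sum, so the worst case takes all of them and one from each pair: 3 + 11 = 14.
The 15th integer has to be the second member of some pair, so 14 + 1 = 15.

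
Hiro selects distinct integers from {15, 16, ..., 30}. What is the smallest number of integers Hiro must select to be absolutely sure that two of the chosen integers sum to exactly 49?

A set avoiding the sum 49 can contain at most one of each pair {x, 49−x}, plus the 4 elements whose complement lies outside the range.
The integers 15, …, 24 (10 of them) are such a set: any two sum to at least 15+16 = 31 and at most 23+24 = 47 < 49.
By pigeonhole, any 11th integer completes one of the 6 pairs, so 11 choices force a sum of 49.

11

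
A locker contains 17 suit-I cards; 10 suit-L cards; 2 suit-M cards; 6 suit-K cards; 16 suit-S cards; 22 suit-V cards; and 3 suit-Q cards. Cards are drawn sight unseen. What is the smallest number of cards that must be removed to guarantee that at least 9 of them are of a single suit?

An adversary could hand out at most 8 cards per suit (suit-M, suit-K, suit-Q run out sooner): 8 + 8 + 2 + 6 + 8 + 8 + 3 = 43 cards and still no suit has 9.
One more card lands in a suit already at 8, so 44 draws are enough and 43 are not.

44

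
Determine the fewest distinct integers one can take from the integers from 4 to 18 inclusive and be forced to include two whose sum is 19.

Two chosen integers sum to 19 exactly when both halves of some pair {x, 19−x} with 4 ≤ x ≤ 19−x ≤ 15 are chosen — 6 such pairs.
The remaining 3 elements (those with no distinct partner in range) can never complete a 19-sum, so the worst case takes all of them and one from each pair: 3 + 6 = 9.
The 10th integer has to be the second member of some pair, so 9 + 1 = 10.

10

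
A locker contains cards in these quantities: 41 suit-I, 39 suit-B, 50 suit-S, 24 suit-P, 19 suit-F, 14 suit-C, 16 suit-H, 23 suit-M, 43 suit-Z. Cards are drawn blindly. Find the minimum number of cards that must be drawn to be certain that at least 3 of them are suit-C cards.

258

In the worst case for collecting suit-C cards, every non-suit-C card comes out first.
There are 41 + 39 + 50 + 24 + 19 + 16 + 23 + 43 = 255 non-suit-C cards altogether.
After those, each further card must be suit-C, so 255 + 3 = 258 draws guarantee 3 suit-C cards.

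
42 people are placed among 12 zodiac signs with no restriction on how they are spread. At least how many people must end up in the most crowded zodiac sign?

4

The 12 zodiac signs are the holes and the 42 people are the pigeons.
If every zodiac sign held at most 3 people, the total would be at most 12 × 3 = 36, which is less than 42.
So some zodiac sign holds at least ⌈42/12⌉ = 4 people.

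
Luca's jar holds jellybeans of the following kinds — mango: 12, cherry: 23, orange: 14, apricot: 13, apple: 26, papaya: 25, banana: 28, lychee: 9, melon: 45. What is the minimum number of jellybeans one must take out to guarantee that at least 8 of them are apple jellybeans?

177

In the worst case for collecting apple jellybeans, every non-apple jellybean comes out first.
There are 12 + 23 + 14 + 13 + 25 + 28 + 9 + 45 = 169 non-apple jellybeans altogether.
After those, each further jellybean must be apple, so 169 + 8 = 177 draws guarantee 8 apple jellybeans.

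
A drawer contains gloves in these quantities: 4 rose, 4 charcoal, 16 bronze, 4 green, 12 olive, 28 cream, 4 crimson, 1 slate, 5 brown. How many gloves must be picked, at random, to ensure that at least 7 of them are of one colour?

An adversary could hand out at most 6 gloves per colour (6 colours run out sooner): 4 + 4 + 6 + 4 + 6 + 6 + 4 + 1 + 5 = 40 gloves and still no colour has 7.
Pigeonhole: one more glove lands in a colour already at 6, so 41 draws are enough and 40 are not.

41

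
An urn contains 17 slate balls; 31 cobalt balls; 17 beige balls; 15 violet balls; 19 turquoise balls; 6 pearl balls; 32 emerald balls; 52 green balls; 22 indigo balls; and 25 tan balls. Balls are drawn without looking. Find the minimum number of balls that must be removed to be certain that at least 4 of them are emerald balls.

In the worst case for collecting emerald balls, every non-emerald ball comes out first.
There are 17 + 31 + 17 + 15 + 19 + 6 + 52 + 22 + 25 = 204 non-emerald balls altogether.
After those, each further ball must be emerald, so 204 + 4 = 208 draws guarantee 4 emerald balls.

208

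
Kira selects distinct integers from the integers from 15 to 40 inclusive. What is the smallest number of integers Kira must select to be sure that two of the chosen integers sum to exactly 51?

16

Two chosen integers sum to 51 exactly when both halves of some pair {x, 51−x} with 15 ≤ x ≤ 51−x ≤ 36 are chosen — 11 such pairs.
The remaining 4 elements (those with no distinct partner in range) can never complete a 51-sum, so the worst case takes all of them and one from each pair: 4 + 11 = 15.
By pigeonhole, the 16th integer has to be the second member of some pair, so 15 + 1 = 16.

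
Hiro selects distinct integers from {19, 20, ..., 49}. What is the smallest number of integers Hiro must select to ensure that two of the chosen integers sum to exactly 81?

Two chosen integers sum to 81 exactly when both halves of some pair {x, 81−x} with 32 ≤ x ≤ 81−x ≤ 49 are chosen — 9 such pairs.
The remaining 13 elements (those with no distinct partner in range) can never complete a 81-sum, so the worst case takes all of them and one from each pair: 13 + 9 = 22.
By the pigeonhole principle, the 23rd integer has to be the second member of some pair, so 22 + 1 = 23.

23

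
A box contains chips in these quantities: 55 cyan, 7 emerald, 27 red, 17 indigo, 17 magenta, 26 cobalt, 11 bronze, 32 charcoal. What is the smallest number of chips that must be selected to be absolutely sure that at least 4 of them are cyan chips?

141

In the worst case for collecting cyan chips, every non-cyan chip comes out first.
There are 7 + 27 + 17 + 17 + 26 + 11 + 32 = 137 non-cyan chips altogether.
After those, each further chip must be cyan, so 137 + 4 = 141 draws guarantee 4 cyan chips.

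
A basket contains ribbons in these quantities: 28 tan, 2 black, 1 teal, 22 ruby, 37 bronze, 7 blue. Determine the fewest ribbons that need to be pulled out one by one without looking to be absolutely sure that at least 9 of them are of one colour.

35

By pigeonhole, put each drawn ribbon into a box by colour. The largest draw with every box below 9 takes min(count, 8) from each colour; colours with fewer than 8 contribute all they have.
Σ min(cᵢ, 8) = 8 + 2 + 1 + 8 + 8 + 7 = 34.
Draw number 34 + 1 = 35 must push one box to 9.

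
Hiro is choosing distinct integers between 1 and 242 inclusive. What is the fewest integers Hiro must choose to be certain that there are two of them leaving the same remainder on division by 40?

41

By pigeonhole, the 40 residue classes mod 40 are the pigeonholes.
With 40 integers one could put 1 in each residue class and have no class reach 2.
The 41st integer pushes some class to 2, so 40·1 + 1 = 41.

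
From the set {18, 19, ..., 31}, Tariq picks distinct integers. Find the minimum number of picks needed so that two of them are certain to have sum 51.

9

Two chosen integers sum to 51 exactly when both halves of some pair {x, 51−x} with 20 ≤ x ≤ 51−x ≤ 31 are chosen — 6 such pairs.
The remaining 2 elements (those with no distinct partner in range) can never complete a 51-sum, so the worst case takes all of them and one from each pair: 2 + 6 = 8.
The 9th integer has to be the second member of some pair, so 8 + 1 = 9.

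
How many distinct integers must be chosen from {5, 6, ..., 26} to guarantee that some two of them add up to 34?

A set avoiding the sum 34 can contain at most one of each pair {x, 34−x}, plus the 4 elements whose complement lies outside the range or equal to its own complement.
The integers 5, …, 17 (13 of them) are such a set: any two sum to at least 5+6 = 11 and at most 16+17 = 33 < 34.
By the pigeonhole principle, any 14th integer completes one of the 9 pairs, so 14 choices force a sum of 34.

14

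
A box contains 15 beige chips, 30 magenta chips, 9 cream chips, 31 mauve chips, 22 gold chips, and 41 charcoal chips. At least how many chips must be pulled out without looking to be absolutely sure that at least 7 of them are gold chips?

133

In the worst case for collecting gold chips, every non-gold chip comes out first.
There are 15 + 30 + 9 + 31 + 41 = 126 non-gold chips altogether.
After those, each further chip must be gold, so 126 + 7 = 133 draws guarantee 7 gold chips.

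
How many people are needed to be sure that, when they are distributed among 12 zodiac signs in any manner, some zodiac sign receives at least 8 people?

With 84 people one could put exactly 7 in each of the 12 zodiac signs, and no zodiac sign would reach 8.
By pigeonhole, one more person must land in a zodiac sign that already has 7, giving it 8.
So 12 × 7 + 1 = 85 people are required.

85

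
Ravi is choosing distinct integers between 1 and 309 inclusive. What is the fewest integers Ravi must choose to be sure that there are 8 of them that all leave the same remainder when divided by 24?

169

Pigeonhole: the 24 residue classes mod 24 are the pigeonholes.
With 168 integers one could put 7 in each residue class and have no class reach 8.
The 169th integer pushes some class to 8, so 24·7 + 1 = 169.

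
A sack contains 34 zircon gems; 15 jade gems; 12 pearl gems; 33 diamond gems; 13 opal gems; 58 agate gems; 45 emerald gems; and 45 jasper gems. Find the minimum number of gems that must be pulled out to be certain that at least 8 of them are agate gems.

205

In the worst case for collecting agate gems, every non-agate gem comes out first.
There are 34 + 15 + 12 + 33 + 13 + 45 + 45 = 197 non-agate gems altogether.
After those, each further gem must be agate, so 197 + 8 = 205 draws guarantee 8 agate gems.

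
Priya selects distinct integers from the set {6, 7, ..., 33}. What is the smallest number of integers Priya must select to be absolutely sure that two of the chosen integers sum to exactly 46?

Group the elements by complementary pair {x, 46−x}: {13,33}, {14,32}, {15,31}, …, giving 10 two-element pairs; the single value 23 (it cannot pair with itself since the integers are distinct); and 7 integers whose partner 46−x falls outside [6,33].
Treating each of those 18 groups as a pigeonhole, one can pick one integer per group — 18 integers — with no two summing to 46.
The 19th integer lands in an occupied pair, forcing a sum of 46.

19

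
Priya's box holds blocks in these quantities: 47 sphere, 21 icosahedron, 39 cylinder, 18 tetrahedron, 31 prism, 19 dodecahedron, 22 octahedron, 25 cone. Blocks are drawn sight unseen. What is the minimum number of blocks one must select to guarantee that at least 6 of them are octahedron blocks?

In the worst case for collecting octahedron blocks, every non-octahedron block comes out first.
There are 47 + 21 + 39 + 18 + 31 + 19 + 25 = 200 non-octahedron blocks altogether.
After those, each further block must be octahedron, so 200 + 6 = 206 draws guarantee 6 octahedron blocks.

206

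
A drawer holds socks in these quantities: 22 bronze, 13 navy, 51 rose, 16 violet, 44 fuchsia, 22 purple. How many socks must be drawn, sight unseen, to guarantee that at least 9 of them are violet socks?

161

In the worst case for collecting violet socks, every non-violet sock comes out first.
There are 22 + 13 + 51 + 44 + 22 = 152 non-violet socks altogether.
After those, each further sock must be violet, so 152 + 9 = 161 draws guarantee 9 violet socks.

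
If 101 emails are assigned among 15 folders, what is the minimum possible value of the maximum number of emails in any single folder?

By pigeonhole, the 15 folders are the holes and the 101 emails are the pigeons.
If every folder held at most 6 emails, the total would be at most 15 × 6 = 90, which is less than 101.
So some folder holds at least ⌈101/15⌉ = 7 emails.

7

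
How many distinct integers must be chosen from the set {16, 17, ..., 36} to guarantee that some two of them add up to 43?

Group the elements by complementary pair {x, 43−x}: {16,27}, {17,26}, {18,25}, …, giving 6 two-element pairs and 9 integers whose partner 43−x falls outside [16,36].
Pigeonhole: treating each of those 15 groups as a pigeonhole, one can pick one integer per group — 15 integers — with no two summing to 43.
The 16th integer lands in an occupied pair, forcing a sum of 43.

16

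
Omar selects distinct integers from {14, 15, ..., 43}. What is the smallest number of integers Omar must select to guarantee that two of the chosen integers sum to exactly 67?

Two chosen integers sum to 67 exactly when both halves of some pair {x, 67−x} with 24 ≤ x ≤ 67−x ≤ 43 are chosen — 10 such pairs.
The remaining 10 elements (those with no distinct partner in range) can never complete a 67-sum, so the worst case takes all of them and one from each pair: 10 + 10 = 20.
The 21st integer has to be the second member of some pair, so 20 + 1 = 21.

21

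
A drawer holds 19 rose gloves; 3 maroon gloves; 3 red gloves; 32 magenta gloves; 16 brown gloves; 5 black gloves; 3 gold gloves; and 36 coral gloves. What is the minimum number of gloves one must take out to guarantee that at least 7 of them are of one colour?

Pigeonhole: put each drawn glove into a box by colour. The largest draw with every box below 7 takes min(count, 6) from each colour; colours with fewer than 6 contribute all they have.
Σ min(cᵢ, 6) = 6 + 3 + 3 + 6 + 6 + 5 + 3 + 6 = 38.
Draw number 38 + 1 = 39 must push one box to 7.

39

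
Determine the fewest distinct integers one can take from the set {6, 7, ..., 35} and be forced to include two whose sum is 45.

Two chosen integers sum to 45 exactly when both halves of some pair {x, 45−x} with 10 ≤ x ≤ 45−x ≤ 35 are chosen — 13 such pairs.
The remaining 4 elements (those with no distinct partner in range) can never complete a 45-sum, so the worst case takes all of them and one from each pair: 4 + 13 = 17.
Pigeonhole: the 18th integer has to be the second member of some pair, so 17 + 1 = 18.

18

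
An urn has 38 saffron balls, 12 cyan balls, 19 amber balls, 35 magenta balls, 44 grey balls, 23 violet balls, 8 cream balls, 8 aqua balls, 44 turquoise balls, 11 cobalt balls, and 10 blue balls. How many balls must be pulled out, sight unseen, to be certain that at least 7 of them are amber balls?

In the worst case for collecting amber balls, every non-amber ball comes out first.
There are 38 + 12 + 35 + 44 + 23 + 8 + 8 + 44 + 11 + 10 = 233 non-amber balls altogether.
After those, each further ball must be amber, so 233 + 7 = 240 draws guarantee 7 amber balls.

240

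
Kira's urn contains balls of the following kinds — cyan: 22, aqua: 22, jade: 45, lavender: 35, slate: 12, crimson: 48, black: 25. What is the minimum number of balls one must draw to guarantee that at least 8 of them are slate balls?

205

In the worst case for collecting slate balls, every non-slate ball comes out first.
There are 22 + 22 + 45 + 35 + 48 + 25 = 197 non-slate balls altogether.
After those, each further ball must be slate, so 197 + 8 = 205 draws guarantee 8 slate balls.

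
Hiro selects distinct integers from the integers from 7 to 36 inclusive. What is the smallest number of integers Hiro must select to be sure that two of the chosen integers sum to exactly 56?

A set avoiding the sum 56 can contain at most one of each pair {x, 56−x}, plus the 14 elements whose complement lies outside the range or equal to its own complement.
The integers 7, …, 28 (22 of them) are such a set: any two sum to at least 7+8 = 15 and at most 27+28 = 55 < 56.
Any 23rd integer completes one of the 8 pairs, so 23 choices force a sum of 56.

23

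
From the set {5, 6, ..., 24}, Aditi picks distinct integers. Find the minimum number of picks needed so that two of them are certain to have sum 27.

Two chosen integers sum to 27 exactly when both halves of some pair {x, 27−x} with 5 ≤ x ≤ 27−x ≤ 22 are chosen — 9 such pairs.
The remaining 2 elements (those with no distinct partner in range) can never complete a 27-sum, so the worst case takes all of them and one from each pair: 2 + 9 = 11.
Pigeonhole: the 12th integer has to be the second member of some pair, so 11 + 1 = 12.

12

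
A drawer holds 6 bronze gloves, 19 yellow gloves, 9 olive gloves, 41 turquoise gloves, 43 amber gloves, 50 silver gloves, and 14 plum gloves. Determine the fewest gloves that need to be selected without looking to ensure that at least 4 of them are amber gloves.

143

In the worst case for collecting amber gloves, every non-amber glove comes out first.
There are 6 + 19 + 9 + 41 + 50 + 14 = 139 non-amber gloves altogether.
After those, each further glove must be amber, so 139 + 4 = 143 draws guarantee 4 amber gloves.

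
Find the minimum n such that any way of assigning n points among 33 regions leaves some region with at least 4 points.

With 99 points one could put exactly 3 in each of the 33 regions, and no region would reach 4.
By pigeonhole, one more point must land in a region that already has 3, giving it 4.
So 33 × 3 + 1 = 100 points are required.

100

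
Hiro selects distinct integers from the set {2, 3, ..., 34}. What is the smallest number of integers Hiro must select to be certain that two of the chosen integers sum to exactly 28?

22

Group the elements by complementary pair {x, 28−x}: {2,26}, {3,25}, {4,24}, …, giving 12 two-element pairs, the single value 14 (it cannot pair with itself since the integers are distinct), and 8 integers whose partner 28−x falls outside [2,34].
Treating each of those 21 groups as a pigeonhole, one can pick one integer per group — 21 integers — with no two summing to 28.
The 22nd integer lands in an occupied pair, forcing a sum of 28.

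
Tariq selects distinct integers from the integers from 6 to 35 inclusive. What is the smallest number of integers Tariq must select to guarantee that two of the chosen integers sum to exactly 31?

21

Two chosen integers sum to 31 exactly when both halves of some pair {x, 31−x} with 6 ≤ x ≤ 31−x ≤ 25 are chosen — 10 such pairs.
The remaining 10 elements (those with no distinct partner in range) can never complete a 31-sum, so the worst case takes all of them and one from each pair: 10 + 10 = 20.
By pigeonhole, the 21st integer has to be the second member of some pair, so 20 + 1 = 21.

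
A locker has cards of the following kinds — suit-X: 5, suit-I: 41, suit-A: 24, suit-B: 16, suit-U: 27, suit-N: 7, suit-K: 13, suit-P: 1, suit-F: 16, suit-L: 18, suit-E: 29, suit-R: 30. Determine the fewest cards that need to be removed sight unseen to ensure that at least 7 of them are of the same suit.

An adversary could hand out at most 6 cards per suit (suit-X, suit-P run out sooner): 5 + 6 + 6 + 6 + 6 + 6 + 6 + 1 + 6 + 6 + 6 + 6 = 66 cards and still no suit has 7.
One more card lands in a suit already at 6, so 67 draws are enough and 66 are not.

67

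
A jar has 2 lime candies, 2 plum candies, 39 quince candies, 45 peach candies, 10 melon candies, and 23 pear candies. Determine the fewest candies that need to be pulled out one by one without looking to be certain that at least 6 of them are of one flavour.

25

By pigeonhole, the 6 flavours are the holes; the candies drawn are the pigeons.
To avoid 6 of any one flavour, the worst case takes at most 5 of each flavour, or every candy of a flavour that has fewer than 5.
That gives 2 + 2 + 5 + 5 + 5 + 5 = 24 candies with no flavour reaching 6.
The next candy forces some flavour to 6, so 24 + 1 = 25.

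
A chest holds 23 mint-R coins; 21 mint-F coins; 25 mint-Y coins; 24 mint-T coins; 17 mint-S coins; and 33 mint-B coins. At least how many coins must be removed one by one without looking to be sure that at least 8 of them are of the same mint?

By the pigeonhole principle, put each drawn coin into a box by mint. The largest draw with every box below 8 takes min(count, 7) from each mint.
Σ min(cᵢ, 7) = 7 + 7 + 7 + 7 + 7 + 7 = 42.
Draw number 42 + 1 = 43 must push one box to 8.

43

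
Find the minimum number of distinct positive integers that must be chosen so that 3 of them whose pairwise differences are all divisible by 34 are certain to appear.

Integers whose pairwise differences are multiples of 34 are exactly those sharing a remainder mod 34. The 34 residue classes mod 34 are the pigeonholes.
With 68 integers one could put 2 in each residue class and have no class reach 3.
The 69th integer pushes some class to 3, so 34·2 + 1 = 69.

69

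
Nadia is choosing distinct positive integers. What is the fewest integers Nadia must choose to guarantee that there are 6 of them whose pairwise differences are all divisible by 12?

Integers whose pairwise differences are multiples of 12 are exactly those sharing a remainder mod 12. By pigeonhole, the 12 residue classes mod 12 are the pigeonholes.
With 60 integers one could put 5 in each residue class and have no class reach 6.
The 61st integer pushes some class to 6, so 12·5 + 1 = 61.

61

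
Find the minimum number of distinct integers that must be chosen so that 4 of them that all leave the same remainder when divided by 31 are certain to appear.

By the pigeonhole principle, the 31 residue classes mod 31 are the pigeonholes.
With 93 integers one could put 3 in each residue class and have no class reach 4.
The 94th integer pushes some class to 4, so 31·3 + 1 = 94.

94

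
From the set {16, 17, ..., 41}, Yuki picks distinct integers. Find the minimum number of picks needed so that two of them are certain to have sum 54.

A set avoiding the sum 54 can contain at most one of each pair {x, 54−x}, plus the 4 elements whose complement lies outside the range or equal to its own complement.
The integers 27, …, 41 (15 of them) are such a set: any two sum to at least 27+28 = 55 > 54.
Any 16th integer completes one of the 11 pairs, so 16 choices force a sum of 54.

16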